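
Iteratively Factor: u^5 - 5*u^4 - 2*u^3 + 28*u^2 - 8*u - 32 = (u - 4)*(u^4 - u^3 - 6*u^2 + 4*u + 8) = (u - 4)*(u - 2)*(u^3 + u^2 - 4*u - 4) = (u - 4)*(u - 2)*(u + 2)*(u^2 - u - 2) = (u - 4)*(u - 2)*(u + 1)*(u + 2)*(u - 2)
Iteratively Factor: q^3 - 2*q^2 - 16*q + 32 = (q - 4)*(q^2 + 2*q - 8) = (q - 4)*(q - 2)*(q + 4)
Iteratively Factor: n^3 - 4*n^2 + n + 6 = (n - 2)*(n^2 - 2*n - 3) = (n - 3)*(n - 2)*(n + 1)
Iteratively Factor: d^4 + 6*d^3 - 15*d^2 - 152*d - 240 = (d + 4)*(d^3 + 2*d^2 - 23*d - 60) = (d - 5)*(d + 4)*(d^2 + 7*d + 12) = (d - 5)*(d + 3)*(d + 4)*(d + 4)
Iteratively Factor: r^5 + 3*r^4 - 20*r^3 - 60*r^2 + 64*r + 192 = (r + 4)*(r^4 - r^3 - 16*r^2 + 4*r + 48) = (r - 4)*(r + 4)*(r^3 + 3*r^2 - 4*r - 12) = (r - 4)*(r + 2)*(r + 4)*(r^2 + r - 6) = (r - 4)*(r + 2)*(r + 3)*(r + 4)*(r - 2)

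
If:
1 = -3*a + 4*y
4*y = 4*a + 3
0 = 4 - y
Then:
No Solution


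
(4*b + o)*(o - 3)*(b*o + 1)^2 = 4*b^3*o^3 - 12*b^3*o^2 + b^2*o^4 - 3*b^2*o^3 + 8*b^2*o^2 - 24*b^2*o + 2*b*o^3 - 6*b*o^2 + 4*b*o - 12*b + o^2 - 3*o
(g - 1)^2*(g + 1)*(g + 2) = g^4 + g^3 - 3*g^2 - g + 2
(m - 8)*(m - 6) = m^2 - 14*m + 48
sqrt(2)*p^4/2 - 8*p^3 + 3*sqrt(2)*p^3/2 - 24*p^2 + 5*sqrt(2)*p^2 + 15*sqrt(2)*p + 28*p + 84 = (p + 3)*(p - 7*sqrt(2))*(p - 2*sqrt(2))*(sqrt(2)*p/2 + 1)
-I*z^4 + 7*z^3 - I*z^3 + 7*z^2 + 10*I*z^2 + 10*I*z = z*(z + 2*I)*(z + 5*I)*(-I*z - I)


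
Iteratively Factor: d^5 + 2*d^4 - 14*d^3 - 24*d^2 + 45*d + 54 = (d + 1)*(d^4 + d^3 - 15*d^2 - 9*d + 54) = (d + 1)*(d + 3)*(d^3 - 2*d^2 - 9*d + 18) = (d - 3)*(d + 1)*(d + 3)*(d^2 + d - 6) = (d - 3)*(d - 2)*(d + 1)*(d + 3)*(d + 3)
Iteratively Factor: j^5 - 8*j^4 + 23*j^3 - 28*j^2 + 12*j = (j - 1)*(j^4 - 7*j^3 + 16*j^2 - 12*j) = (j - 2)*(j - 1)*(j^3 - 5*j^2 + 6*j) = (j - 3)*(j - 2)*(j - 1)*(j^2 - 2*j) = (j - 3)*(j - 2)^2*(j - 1)*(j)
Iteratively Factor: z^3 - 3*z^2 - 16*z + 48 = (z + 4)*(z^2 - 7*z + 12) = (z - 4)*(z + 4)*(z - 3)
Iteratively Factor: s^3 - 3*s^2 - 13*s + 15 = (s - 1)*(s^2 - 2*s - 15) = (s - 5)*(s - 1)*(s + 3)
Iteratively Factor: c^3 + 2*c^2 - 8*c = (c - 2)*(c^2 + 4*c) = (c - 2)*(c + 4)*(c)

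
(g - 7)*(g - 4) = g^2 - 11*g + 28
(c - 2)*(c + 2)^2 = c^3 + 2*c^2 - 4*c - 8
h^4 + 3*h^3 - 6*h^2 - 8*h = h*(h - 2)*(h + 1)*(h + 4)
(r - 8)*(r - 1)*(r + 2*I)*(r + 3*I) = r^4 - 9*r^3 + 5*I*r^3 + 2*r^2 - 45*I*r^2 + 54*r + 40*I*r - 48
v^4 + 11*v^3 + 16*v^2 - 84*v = v*(v - 2)*(v + 6)*(v + 7)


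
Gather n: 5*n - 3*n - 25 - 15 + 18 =2*n - 22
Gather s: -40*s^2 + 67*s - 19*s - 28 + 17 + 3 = -40*s^2 + 48*s - 8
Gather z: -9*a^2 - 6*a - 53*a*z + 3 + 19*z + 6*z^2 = -9*a^2 - 6*a + 6*z^2 + z*(19 - 53*a) + 3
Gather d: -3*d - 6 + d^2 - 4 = d^2 - 3*d - 10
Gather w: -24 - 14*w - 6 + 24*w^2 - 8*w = 24*w^2 - 22*w - 30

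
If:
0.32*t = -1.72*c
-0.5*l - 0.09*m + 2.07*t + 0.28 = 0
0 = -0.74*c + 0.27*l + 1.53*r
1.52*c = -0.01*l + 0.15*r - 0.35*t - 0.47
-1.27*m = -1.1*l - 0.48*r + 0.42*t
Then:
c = 0.42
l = -7.86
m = -5.46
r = 1.59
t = -2.27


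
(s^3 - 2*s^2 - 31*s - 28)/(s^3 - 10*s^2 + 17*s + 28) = (s + 4)/(s - 4)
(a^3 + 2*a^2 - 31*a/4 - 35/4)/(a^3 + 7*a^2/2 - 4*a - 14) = (2*a^2 - 3*a - 5)/(2*(a^2 - 4))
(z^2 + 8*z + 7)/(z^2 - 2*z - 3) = (z + 7)/(z - 3)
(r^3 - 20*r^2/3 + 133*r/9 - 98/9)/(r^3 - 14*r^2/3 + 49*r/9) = (r - 2)/r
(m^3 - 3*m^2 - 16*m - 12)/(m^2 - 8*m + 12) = (m^2 + 3*m + 2)/(m - 2)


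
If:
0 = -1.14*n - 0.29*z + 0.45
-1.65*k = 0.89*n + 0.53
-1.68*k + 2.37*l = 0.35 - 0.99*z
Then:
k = 0.137214247740564*z - 0.534130781499203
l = -0.320455723120613*z - 0.230945026547958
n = 0.394736842105263 - 0.254385964912281*z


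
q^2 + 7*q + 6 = (q + 1)*(q + 6)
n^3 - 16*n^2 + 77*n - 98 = (n - 7)^2*(n - 2)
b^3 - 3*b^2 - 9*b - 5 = (b - 5)*(b + 1)^2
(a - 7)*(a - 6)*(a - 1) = a^3 - 14*a^2 + 55*a - 42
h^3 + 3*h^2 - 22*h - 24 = (h - 4)*(h + 1)*(h + 6)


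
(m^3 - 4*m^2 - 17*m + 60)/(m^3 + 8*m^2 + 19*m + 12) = (m^2 - 8*m + 15)/(m^2 + 4*m + 3)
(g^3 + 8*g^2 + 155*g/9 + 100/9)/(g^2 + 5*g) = g + 3 + 20/(9*g)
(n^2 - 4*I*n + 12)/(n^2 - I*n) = (n^2 - 4*I*n + 12)/(n*(n - I))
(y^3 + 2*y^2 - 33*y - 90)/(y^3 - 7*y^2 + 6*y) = (y^2 + 8*y + 15)/(y*(y - 1))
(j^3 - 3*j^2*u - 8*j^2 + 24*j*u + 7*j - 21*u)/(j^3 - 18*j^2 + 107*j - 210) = (j^2 - 3*j*u - j + 3*u)/(j^2 - 11*j + 30)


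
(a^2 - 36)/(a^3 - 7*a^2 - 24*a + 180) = (a + 6)/(a^2 - a - 30)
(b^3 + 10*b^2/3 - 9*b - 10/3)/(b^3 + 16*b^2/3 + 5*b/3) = (b - 2)/b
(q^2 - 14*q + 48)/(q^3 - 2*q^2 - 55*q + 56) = (q - 6)/(q^2 + 6*q - 7)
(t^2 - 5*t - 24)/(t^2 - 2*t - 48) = (t + 3)/(t + 6)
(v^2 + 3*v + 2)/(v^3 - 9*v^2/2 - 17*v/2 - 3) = 2*(v + 2)/(2*v^2 - 11*v - 6)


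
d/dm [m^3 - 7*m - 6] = 3*m^2 - 7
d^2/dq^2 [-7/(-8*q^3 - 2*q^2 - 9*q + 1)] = 14*(-2*(12*q + 1)*(8*q^3 + 2*q^2 + 9*q - 1) + (24*q^2 + 4*q + 9)^2)/(8*q^3 + 2*q^2 + 9*q - 1)^3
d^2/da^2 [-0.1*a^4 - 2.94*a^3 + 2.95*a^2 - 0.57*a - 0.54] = -1.2*a^2 - 17.64*a + 5.9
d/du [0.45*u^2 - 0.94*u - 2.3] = 0.9*u - 0.94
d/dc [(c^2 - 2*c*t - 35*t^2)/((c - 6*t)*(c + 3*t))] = t*(-c^2 + 34*c*t - 69*t^2)/(c^4 - 6*c^3*t - 27*c^2*t^2 + 108*c*t^3 + 324*t^4)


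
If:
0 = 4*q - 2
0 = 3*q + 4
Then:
No Solution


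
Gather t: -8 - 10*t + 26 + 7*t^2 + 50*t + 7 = 7*t^2 + 40*t + 25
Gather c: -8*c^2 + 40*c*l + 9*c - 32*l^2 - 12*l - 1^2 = -8*c^2 + c*(40*l + 9) - 32*l^2 - 12*l - 1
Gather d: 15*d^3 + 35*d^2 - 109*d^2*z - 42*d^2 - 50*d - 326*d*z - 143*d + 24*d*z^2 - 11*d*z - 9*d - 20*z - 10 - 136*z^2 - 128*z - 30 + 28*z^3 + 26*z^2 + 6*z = 15*d^3 + d^2*(-109*z - 7) + d*(24*z^2 - 337*z - 202) + 28*z^3 - 110*z^2 - 142*z - 40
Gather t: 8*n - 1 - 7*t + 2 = 8*n - 7*t + 1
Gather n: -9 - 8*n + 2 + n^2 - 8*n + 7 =n^2 - 16*n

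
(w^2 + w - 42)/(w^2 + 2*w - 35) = (w - 6)/(w - 5)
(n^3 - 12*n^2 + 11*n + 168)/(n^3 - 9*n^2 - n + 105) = (n - 8)/(n - 5)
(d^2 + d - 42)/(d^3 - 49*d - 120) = (-d^2 - d + 42)/(-d^3 + 49*d + 120)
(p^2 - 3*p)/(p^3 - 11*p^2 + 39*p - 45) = p/(p^2 - 8*p + 15)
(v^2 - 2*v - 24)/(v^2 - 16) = (v - 6)/(v - 4)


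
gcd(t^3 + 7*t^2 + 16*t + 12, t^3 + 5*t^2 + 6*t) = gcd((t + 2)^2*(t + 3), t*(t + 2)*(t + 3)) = t^2 + 5*t + 6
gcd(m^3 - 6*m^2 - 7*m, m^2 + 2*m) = m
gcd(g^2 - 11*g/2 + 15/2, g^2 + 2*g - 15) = g - 3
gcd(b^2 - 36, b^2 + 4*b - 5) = 1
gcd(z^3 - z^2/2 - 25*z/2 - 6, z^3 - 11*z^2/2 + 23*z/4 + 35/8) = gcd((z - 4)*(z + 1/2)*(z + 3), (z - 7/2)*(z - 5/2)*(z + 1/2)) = z + 1/2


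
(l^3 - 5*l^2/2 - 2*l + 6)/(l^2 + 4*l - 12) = (l^2 - l/2 - 3)/(l + 6)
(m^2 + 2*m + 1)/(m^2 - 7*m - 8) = (m + 1)/(m - 8)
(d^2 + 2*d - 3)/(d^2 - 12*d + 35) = (d^2 + 2*d - 3)/(d^2 - 12*d + 35)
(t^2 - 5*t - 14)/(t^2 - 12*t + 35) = (t + 2)/(t - 5)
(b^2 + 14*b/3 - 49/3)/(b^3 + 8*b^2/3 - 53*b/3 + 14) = (b + 7)/(b^2 + 5*b - 6)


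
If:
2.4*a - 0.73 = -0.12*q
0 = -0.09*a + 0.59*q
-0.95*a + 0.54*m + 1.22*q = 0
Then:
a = 0.30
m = 0.43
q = 0.05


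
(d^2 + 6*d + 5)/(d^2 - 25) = (d + 1)/(d - 5)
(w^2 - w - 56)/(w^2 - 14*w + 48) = (w + 7)/(w - 6)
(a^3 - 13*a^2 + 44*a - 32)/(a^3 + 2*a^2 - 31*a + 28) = (a - 8)/(a + 7)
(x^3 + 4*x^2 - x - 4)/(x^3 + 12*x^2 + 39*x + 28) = (x - 1)/(x + 7)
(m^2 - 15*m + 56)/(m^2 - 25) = (m^2 - 15*m + 56)/(m^2 - 25)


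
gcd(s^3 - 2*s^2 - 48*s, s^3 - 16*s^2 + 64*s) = s^2 - 8*s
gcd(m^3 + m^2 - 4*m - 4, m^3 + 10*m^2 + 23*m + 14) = m^2 + 3*m + 2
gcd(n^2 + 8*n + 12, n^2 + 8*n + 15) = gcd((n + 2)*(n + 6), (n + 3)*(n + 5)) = 1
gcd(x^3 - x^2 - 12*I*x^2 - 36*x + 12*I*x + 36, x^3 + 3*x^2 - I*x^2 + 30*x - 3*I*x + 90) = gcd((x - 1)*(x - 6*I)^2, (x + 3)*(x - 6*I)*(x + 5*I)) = x - 6*I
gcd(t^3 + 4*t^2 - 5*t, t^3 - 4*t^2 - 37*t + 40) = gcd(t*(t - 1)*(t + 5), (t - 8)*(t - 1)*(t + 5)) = t^2 + 4*t - 5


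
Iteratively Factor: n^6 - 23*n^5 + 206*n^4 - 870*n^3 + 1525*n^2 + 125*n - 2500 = (n - 5)*(n^5 - 18*n^4 + 116*n^3 - 290*n^2 + 75*n + 500) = (n - 5)*(n + 1)*(n^4 - 19*n^3 + 135*n^2 - 425*n + 500) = (n - 5)^2*(n + 1)*(n^3 - 14*n^2 + 65*n - 100) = (n - 5)^3*(n + 1)*(n^2 - 9*n + 20) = (n - 5)^3*(n - 4)*(n + 1)*(n - 5)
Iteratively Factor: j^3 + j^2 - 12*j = (j + 4)*(j^2 - 3*j) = (j - 3)*(j + 4)*(j)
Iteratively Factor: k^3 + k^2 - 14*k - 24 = (k + 3)*(k^2 - 2*k - 8) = (k - 4)*(k + 3)*(k + 2)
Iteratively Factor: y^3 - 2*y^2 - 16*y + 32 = (y - 2)*(y^2 - 16) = (y - 4)*(y - 2)*(y + 4)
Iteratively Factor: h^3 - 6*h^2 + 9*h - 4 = (h - 1)*(h^2 - 5*h + 4) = (h - 4)*(h - 1)*(h - 1)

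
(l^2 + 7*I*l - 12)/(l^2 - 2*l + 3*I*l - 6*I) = (l + 4*I)/(l - 2)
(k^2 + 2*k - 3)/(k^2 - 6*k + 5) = (k + 3)/(k - 5)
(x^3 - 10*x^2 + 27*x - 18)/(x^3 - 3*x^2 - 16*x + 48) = (x^2 - 7*x + 6)/(x^2 - 16)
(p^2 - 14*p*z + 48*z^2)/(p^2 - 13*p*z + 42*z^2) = (-p + 8*z)/(-p + 7*z)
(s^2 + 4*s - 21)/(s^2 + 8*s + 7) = (s - 3)/(s + 1)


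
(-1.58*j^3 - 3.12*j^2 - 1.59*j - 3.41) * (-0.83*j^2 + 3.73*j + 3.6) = 1.3114*j^5 - 3.3038*j^4 - 16.0059*j^3 - 14.3324*j^2 - 18.4433*j - 12.276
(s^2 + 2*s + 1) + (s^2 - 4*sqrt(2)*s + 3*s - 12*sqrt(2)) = 2*s^2 - 4*sqrt(2)*s + 5*s - 12*sqrt(2) + 1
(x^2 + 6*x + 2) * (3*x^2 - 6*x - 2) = 3*x^4 + 12*x^3 - 32*x^2 - 24*x - 4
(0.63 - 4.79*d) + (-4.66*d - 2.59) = -9.45*d - 1.96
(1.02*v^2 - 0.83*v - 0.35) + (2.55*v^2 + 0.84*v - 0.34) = 3.57*v^2 + 0.01*v - 0.69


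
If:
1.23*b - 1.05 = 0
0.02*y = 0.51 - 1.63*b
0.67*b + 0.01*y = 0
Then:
No Solution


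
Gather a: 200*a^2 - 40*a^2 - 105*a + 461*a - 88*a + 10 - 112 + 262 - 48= 160*a^2 + 268*a + 112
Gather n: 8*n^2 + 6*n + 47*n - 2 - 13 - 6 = 8*n^2 + 53*n - 21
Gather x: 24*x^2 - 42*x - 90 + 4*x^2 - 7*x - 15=28*x^2 - 49*x - 105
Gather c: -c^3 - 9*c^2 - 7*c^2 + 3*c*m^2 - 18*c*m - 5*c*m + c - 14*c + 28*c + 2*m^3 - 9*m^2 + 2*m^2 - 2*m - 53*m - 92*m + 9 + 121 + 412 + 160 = -c^3 - 16*c^2 + c*(3*m^2 - 23*m + 15) + 2*m^3 - 7*m^2 - 147*m + 702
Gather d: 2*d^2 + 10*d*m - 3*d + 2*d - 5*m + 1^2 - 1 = 2*d^2 + d*(10*m - 1) - 5*m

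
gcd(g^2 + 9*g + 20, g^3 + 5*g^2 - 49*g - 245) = g + 5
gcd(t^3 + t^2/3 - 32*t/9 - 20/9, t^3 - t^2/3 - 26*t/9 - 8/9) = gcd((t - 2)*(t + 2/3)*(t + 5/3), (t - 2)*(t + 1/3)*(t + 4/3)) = t - 2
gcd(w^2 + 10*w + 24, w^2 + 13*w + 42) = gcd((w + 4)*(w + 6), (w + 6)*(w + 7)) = w + 6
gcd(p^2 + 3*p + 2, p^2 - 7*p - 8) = p + 1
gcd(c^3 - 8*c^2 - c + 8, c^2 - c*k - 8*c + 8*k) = c - 8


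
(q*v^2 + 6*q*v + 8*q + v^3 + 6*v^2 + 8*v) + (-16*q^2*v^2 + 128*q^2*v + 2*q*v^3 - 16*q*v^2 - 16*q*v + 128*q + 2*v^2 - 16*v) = -16*q^2*v^2 + 128*q^2*v + 2*q*v^3 - 15*q*v^2 - 10*q*v + 136*q + v^3 + 8*v^2 - 8*v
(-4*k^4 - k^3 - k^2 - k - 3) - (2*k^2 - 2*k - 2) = -4*k^4 - k^3 - 3*k^2 + k - 1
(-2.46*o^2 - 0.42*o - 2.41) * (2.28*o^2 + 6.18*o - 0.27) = -5.6088*o^4 - 16.1604*o^3 - 7.4262*o^2 - 14.7804*o + 0.6507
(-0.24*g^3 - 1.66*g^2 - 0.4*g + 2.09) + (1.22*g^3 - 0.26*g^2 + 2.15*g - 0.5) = 0.98*g^3 - 1.92*g^2 + 1.75*g + 1.59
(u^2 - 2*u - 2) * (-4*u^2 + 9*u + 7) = -4*u^4 + 17*u^3 - 3*u^2 - 32*u - 14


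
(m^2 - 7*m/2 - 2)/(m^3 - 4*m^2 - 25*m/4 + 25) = 2*(2*m + 1)/(4*m^2 - 25)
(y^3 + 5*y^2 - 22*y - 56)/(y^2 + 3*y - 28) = y + 2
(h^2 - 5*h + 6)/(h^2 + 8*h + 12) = (h^2 - 5*h + 6)/(h^2 + 8*h + 12)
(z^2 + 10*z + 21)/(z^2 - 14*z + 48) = (z^2 + 10*z + 21)/(z^2 - 14*z + 48)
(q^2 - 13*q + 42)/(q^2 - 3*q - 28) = (q - 6)/(q + 4)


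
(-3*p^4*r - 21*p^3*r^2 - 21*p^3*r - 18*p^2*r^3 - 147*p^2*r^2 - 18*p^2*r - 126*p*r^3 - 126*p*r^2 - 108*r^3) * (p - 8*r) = -3*p^5*r + 3*p^4*r^2 - 21*p^4*r + 150*p^3*r^3 + 21*p^3*r^2 - 18*p^3*r + 144*p^2*r^4 + 1050*p^2*r^3 + 18*p^2*r^2 + 1008*p*r^4 + 900*p*r^3 + 864*r^4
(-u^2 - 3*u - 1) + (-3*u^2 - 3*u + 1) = -4*u^2 - 6*u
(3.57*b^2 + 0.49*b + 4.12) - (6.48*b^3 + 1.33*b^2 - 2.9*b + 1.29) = -6.48*b^3 + 2.24*b^2 + 3.39*b + 2.83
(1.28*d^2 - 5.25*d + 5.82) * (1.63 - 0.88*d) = -1.1264*d^3 + 6.7064*d^2 - 13.6791*d + 9.4866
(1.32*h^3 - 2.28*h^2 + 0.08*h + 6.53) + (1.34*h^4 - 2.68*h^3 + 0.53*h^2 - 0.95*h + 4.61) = 1.34*h^4 - 1.36*h^3 - 1.75*h^2 - 0.87*h + 11.14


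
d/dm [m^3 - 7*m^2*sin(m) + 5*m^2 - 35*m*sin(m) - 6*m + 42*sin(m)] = -7*m^2*cos(m) + 3*m^2 - 14*m*sin(m) - 35*m*cos(m) + 10*m - 35*sin(m) + 42*cos(m) - 6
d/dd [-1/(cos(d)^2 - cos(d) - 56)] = (1 - 2*cos(d))*sin(d)/(sin(d)^2 + cos(d) + 55)^2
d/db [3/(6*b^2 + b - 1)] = 3*(-12*b - 1)/(6*b^2 + b - 1)^2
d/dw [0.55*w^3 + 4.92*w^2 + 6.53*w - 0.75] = 1.65*w^2 + 9.84*w + 6.53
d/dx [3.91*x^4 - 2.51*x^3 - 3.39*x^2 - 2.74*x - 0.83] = 15.64*x^3 - 7.53*x^2 - 6.78*x - 2.74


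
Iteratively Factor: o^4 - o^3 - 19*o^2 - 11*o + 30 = (o - 1)*(o^3 - 19*o - 30) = (o - 1)*(o + 3)*(o^2 - 3*o - 10) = (o - 5)*(o - 1)*(o + 3)*(o + 2)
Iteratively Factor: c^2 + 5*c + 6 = (c + 3)*(c + 2)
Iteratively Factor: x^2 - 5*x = (x - 5)*(x)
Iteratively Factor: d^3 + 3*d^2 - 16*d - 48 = (d - 4)*(d^2 + 7*d + 12) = (d - 4)*(d + 4)*(d + 3)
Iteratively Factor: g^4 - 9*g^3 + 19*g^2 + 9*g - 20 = (g + 1)*(g^3 - 10*g^2 + 29*g - 20) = (g - 4)*(g + 1)*(g^2 - 6*g + 5) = (g - 4)*(g - 1)*(g + 1)*(g - 5)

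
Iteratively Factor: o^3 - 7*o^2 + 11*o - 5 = (o - 5)*(o^2 - 2*o + 1) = (o - 5)*(o - 1)*(o - 1)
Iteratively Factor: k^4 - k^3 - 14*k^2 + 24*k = (k)*(k^3 - k^2 - 14*k + 24) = k*(k + 4)*(k^2 - 5*k + 6) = k*(k - 3)*(k + 4)*(k - 2)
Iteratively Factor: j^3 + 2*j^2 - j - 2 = (j - 1)*(j^2 + 3*j + 2) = (j - 1)*(j + 2)*(j + 1)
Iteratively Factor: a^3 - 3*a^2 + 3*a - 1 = (a - 1)*(a^2 - 2*a + 1) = (a - 1)^2*(a - 1)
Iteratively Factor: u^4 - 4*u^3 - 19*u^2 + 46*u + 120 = (u - 5)*(u^3 + u^2 - 14*u - 24) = (u - 5)*(u + 2)*(u^2 - u - 12) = (u - 5)*(u + 2)*(u + 3)*(u - 4)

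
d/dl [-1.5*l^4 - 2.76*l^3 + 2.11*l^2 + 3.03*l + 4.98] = -6.0*l^3 - 8.28*l^2 + 4.22*l + 3.03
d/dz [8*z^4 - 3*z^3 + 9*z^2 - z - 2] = 32*z^3 - 9*z^2 + 18*z - 1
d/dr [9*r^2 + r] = 18*r + 1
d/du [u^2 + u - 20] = 2*u + 1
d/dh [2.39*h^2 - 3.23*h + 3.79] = 4.78*h - 3.23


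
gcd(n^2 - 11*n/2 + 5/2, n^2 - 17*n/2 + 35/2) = n - 5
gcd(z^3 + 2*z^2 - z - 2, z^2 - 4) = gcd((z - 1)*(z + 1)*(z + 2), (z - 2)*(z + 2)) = z + 2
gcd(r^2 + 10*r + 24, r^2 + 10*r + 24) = r^2 + 10*r + 24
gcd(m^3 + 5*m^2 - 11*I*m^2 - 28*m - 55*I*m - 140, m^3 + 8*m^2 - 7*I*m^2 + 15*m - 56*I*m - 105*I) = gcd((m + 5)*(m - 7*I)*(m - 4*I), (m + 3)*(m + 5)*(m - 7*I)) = m^2 + m*(5 - 7*I) - 35*I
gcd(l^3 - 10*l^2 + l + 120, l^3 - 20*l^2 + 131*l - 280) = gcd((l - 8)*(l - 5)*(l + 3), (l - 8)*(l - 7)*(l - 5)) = l^2 - 13*l + 40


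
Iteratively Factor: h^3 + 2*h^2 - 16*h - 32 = (h + 4)*(h^2 - 2*h - 8) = (h + 2)*(h + 4)*(h - 4)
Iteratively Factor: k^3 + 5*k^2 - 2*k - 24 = (k + 4)*(k^2 + k - 6) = (k - 2)*(k + 4)*(k + 3)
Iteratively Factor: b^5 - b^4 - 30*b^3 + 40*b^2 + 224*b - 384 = (b - 2)*(b^4 + b^3 - 28*b^2 - 16*b + 192) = (b - 3)*(b - 2)*(b^3 + 4*b^2 - 16*b - 64) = (b - 3)*(b - 2)*(b + 4)*(b^2 - 16) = (b - 3)*(b - 2)*(b + 4)^2*(b - 4)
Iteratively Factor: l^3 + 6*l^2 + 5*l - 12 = (l + 4)*(l^2 + 2*l - 3) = (l + 3)*(l + 4)*(l - 1)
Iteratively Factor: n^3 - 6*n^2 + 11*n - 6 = (n - 3)*(n^2 - 3*n + 2) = (n - 3)*(n - 1)*(n - 2)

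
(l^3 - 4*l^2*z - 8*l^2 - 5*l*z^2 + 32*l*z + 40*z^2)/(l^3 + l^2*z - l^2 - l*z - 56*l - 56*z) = (l - 5*z)/(l + 7)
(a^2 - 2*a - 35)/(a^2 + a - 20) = (a - 7)/(a - 4)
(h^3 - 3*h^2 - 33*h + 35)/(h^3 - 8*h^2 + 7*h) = (h + 5)/h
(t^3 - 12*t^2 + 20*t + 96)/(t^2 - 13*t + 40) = (t^2 - 4*t - 12)/(t - 5)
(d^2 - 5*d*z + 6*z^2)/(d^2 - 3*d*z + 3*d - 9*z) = (d - 2*z)/(d + 3)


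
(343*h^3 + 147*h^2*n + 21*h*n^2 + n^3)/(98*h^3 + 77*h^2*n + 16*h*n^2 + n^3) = (7*h + n)/(2*h + n)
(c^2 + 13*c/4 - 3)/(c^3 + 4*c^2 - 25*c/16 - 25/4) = 4*(4*c - 3)/(16*c^2 - 25)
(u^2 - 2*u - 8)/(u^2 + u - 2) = (u - 4)/(u - 1)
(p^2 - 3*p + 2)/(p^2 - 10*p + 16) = (p - 1)/(p - 8)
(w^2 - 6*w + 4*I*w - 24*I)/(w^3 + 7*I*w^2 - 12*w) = (w - 6)/(w*(w + 3*I))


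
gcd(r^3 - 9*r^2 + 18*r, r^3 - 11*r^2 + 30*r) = r^2 - 6*r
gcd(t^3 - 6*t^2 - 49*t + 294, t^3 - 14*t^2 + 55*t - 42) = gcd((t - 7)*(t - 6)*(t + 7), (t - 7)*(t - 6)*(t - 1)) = t^2 - 13*t + 42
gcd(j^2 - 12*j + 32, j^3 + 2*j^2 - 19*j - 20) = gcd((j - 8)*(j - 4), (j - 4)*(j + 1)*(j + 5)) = j - 4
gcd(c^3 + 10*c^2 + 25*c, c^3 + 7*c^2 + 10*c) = c^2 + 5*c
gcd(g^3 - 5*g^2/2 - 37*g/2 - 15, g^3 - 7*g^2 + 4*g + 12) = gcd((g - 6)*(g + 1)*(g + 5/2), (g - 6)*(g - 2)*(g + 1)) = g^2 - 5*g - 6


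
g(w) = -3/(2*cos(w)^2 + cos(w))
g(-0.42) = -1.16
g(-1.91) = 26.95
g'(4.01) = -101.88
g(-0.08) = -1.01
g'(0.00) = 0.00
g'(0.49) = -1.07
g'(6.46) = -0.31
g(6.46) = -1.03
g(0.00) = -1.00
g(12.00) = -1.32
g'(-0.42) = 0.85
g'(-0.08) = 0.13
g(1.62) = 67.65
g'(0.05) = -0.08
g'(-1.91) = -75.57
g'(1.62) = -1223.91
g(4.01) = -15.90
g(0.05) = -1.00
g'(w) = -3*(4*sin(w)*cos(w) + sin(w))/(2*cos(w)^2 + cos(w))^2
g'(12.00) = 1.37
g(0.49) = -1.23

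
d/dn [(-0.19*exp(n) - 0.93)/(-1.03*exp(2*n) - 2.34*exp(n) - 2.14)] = (-(0.19*exp(n) + 0.93)*(2.06*exp(n) + 2.34) + 0.1957*exp(2*n) + 0.4446*exp(n) + 0.4066)*exp(n)/(1.03*exp(2*n) + 2.34*exp(n) + 2.14)^2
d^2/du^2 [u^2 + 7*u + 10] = 2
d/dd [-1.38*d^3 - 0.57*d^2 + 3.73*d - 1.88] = -4.14*d^2 - 1.14*d + 3.73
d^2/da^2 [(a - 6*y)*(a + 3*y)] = 2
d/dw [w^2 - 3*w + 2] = 2*w - 3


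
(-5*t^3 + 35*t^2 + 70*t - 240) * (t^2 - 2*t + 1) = -5*t^5 + 45*t^4 - 5*t^3 - 345*t^2 + 550*t - 240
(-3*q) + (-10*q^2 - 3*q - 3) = -10*q^2 - 6*q - 3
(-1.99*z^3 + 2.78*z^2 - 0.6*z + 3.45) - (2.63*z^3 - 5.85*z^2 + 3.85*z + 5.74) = -4.62*z^3 + 8.63*z^2 - 4.45*z - 2.29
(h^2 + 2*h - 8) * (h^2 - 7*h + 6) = h^4 - 5*h^3 - 16*h^2 + 68*h - 48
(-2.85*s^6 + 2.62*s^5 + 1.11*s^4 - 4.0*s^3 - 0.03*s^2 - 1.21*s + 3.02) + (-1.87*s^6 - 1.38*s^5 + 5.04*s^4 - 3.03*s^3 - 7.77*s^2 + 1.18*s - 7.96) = -4.72*s^6 + 1.24*s^5 + 6.15*s^4 - 7.03*s^3 - 7.8*s^2 - 0.03*s - 4.94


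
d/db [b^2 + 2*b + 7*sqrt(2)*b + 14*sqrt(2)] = 2*b + 2 + 7*sqrt(2)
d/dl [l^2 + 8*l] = 2*l + 8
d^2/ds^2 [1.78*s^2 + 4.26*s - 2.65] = 3.56000000000000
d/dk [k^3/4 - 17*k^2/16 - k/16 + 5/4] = 3*k^2/4 - 17*k/8 - 1/16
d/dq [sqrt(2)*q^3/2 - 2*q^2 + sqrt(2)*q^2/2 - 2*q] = 3*sqrt(2)*q^2/2 - 4*q + sqrt(2)*q - 2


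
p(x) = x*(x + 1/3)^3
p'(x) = 3*x*(x + 1/3)^2 + (x + 1/3)^3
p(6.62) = 2225.55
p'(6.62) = 1296.39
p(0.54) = 0.36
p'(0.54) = 1.90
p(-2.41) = 21.58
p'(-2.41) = -40.14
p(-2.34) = 18.91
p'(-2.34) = -36.35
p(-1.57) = 2.97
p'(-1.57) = -9.09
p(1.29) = 5.52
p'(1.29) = 14.48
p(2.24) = 38.17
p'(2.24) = 61.54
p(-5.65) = 849.12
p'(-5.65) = -629.41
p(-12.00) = 19055.56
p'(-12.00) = -6487.96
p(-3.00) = 56.89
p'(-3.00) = -82.96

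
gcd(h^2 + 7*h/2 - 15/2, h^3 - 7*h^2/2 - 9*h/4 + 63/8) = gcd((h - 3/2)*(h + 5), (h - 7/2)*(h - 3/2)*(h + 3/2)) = h - 3/2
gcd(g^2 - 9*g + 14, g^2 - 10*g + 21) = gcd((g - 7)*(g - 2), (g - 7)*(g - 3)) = g - 7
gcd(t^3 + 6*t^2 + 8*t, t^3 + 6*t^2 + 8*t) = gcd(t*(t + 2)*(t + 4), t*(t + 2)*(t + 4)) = t^3 + 6*t^2 + 8*t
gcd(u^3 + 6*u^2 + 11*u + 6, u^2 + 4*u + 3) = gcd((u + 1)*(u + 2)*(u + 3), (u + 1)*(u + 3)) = u^2 + 4*u + 3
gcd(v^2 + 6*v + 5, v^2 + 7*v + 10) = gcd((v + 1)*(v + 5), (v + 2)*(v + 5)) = v + 5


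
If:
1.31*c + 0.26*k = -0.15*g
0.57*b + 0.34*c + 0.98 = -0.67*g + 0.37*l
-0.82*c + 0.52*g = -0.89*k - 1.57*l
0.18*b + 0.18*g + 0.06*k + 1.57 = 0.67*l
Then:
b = 12.3652319179241*l - 23.9473779874228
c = 0.283526041988515*l + 0.0232961190490904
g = 18.8986339885885 - 10.111314996258*l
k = 4.40491590166823*l - 11.0204346701638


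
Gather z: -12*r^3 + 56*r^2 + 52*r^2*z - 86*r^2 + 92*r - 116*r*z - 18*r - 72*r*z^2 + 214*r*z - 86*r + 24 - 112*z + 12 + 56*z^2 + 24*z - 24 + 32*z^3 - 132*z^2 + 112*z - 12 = -12*r^3 - 30*r^2 - 12*r + 32*z^3 + z^2*(-72*r - 76) + z*(52*r^2 + 98*r + 24)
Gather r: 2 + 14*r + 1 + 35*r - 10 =49*r - 7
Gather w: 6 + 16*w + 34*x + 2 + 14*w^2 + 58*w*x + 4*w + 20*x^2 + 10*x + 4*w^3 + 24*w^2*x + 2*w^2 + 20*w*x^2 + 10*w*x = 4*w^3 + w^2*(24*x + 16) + w*(20*x^2 + 68*x + 20) + 20*x^2 + 44*x + 8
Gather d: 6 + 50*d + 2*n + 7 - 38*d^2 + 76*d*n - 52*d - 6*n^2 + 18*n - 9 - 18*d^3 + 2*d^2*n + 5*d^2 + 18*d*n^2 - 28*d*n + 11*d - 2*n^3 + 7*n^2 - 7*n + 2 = -18*d^3 + d^2*(2*n - 33) + d*(18*n^2 + 48*n + 9) - 2*n^3 + n^2 + 13*n + 6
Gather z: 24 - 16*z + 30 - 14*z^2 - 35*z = -14*z^2 - 51*z + 54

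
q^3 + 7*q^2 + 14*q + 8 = (q + 1)*(q + 2)*(q + 4)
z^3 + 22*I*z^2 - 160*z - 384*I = (z + 6*I)*(z + 8*I)^2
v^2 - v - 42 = (v - 7)*(v + 6)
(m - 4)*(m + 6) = m^2 + 2*m - 24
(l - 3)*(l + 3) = l^2 - 9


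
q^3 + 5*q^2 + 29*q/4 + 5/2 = (q + 1/2)*(q + 2)*(q + 5/2)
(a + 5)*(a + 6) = a^2 + 11*a + 30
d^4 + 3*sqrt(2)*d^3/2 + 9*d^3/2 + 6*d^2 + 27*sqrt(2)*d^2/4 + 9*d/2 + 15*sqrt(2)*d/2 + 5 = (d + 2)*(d + 5/2)*(d + sqrt(2)/2)*(d + sqrt(2))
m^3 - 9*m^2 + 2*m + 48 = (m - 8)*(m - 3)*(m + 2)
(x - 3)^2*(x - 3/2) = x^3 - 15*x^2/2 + 18*x - 27/2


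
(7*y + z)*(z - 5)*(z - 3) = 7*y*z^2 - 56*y*z + 105*y + z^3 - 8*z^2 + 15*z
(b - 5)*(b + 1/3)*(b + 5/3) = b^3 - 3*b^2 - 85*b/9 - 25/9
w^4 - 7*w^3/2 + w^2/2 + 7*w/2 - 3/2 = (w - 3)*(w - 1)*(w - 1/2)*(w + 1)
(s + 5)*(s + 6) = s^2 + 11*s + 30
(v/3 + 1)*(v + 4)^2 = v^3/3 + 11*v^2/3 + 40*v/3 + 16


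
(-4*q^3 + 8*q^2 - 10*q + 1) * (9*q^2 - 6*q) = -36*q^5 + 96*q^4 - 138*q^3 + 69*q^2 - 6*q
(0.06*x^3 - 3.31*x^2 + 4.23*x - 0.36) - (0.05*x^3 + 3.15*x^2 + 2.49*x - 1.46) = 0.01*x^3 - 6.46*x^2 + 1.74*x + 1.1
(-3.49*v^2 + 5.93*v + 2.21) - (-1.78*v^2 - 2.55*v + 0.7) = -1.71*v^2 + 8.48*v + 1.51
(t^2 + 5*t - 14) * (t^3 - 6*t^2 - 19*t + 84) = t^5 - t^4 - 63*t^3 + 73*t^2 + 686*t - 1176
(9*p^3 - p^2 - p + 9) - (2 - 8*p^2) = 9*p^3 + 7*p^2 - p + 7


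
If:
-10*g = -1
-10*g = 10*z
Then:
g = 1/10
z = -1/10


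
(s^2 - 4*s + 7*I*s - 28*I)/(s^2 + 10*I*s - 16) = (s^2 + s*(-4 + 7*I) - 28*I)/(s^2 + 10*I*s - 16)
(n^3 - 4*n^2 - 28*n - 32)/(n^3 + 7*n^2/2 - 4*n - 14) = 2*(n^2 - 6*n - 16)/(2*n^2 + 3*n - 14)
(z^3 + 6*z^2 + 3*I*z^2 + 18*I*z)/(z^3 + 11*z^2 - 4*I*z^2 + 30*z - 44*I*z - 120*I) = z*(z + 3*I)/(z^2 + z*(5 - 4*I) - 20*I)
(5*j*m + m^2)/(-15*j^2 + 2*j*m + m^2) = -m/(3*j - m)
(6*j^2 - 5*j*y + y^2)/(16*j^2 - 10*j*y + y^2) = (-3*j + y)/(-8*j + y)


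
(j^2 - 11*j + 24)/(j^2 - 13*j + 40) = (j - 3)/(j - 5)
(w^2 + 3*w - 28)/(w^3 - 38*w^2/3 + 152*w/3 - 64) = 3*(w + 7)/(3*w^2 - 26*w + 48)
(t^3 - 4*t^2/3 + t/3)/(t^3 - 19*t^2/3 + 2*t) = (t - 1)/(t - 6)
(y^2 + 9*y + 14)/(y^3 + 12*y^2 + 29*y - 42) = (y + 2)/(y^2 + 5*y - 6)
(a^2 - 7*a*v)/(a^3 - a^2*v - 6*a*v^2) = (-a + 7*v)/(-a^2 + a*v + 6*v^2)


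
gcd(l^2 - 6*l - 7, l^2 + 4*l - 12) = 1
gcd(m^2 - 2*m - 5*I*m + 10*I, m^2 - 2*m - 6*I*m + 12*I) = m - 2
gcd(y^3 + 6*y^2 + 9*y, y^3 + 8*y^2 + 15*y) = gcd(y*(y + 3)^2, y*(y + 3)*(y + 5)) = y^2 + 3*y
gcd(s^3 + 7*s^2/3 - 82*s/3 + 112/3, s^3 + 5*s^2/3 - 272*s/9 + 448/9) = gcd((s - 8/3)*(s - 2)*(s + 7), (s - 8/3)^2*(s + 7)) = s^2 + 13*s/3 - 56/3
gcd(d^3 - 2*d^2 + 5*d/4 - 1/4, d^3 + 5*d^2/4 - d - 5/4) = d - 1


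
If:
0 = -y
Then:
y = 0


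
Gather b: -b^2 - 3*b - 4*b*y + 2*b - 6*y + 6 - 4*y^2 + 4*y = -b^2 + b*(-4*y - 1) - 4*y^2 - 2*y + 6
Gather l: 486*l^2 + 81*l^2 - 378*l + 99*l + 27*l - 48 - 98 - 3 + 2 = 567*l^2 - 252*l - 147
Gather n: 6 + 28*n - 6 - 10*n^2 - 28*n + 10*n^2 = 0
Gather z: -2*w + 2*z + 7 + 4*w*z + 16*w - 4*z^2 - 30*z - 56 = 14*w - 4*z^2 + z*(4*w - 28) - 49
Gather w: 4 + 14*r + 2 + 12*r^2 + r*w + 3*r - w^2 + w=12*r^2 + 17*r - w^2 + w*(r + 1) + 6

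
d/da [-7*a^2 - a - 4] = -14*a - 1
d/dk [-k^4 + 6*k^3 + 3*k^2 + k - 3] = -4*k^3 + 18*k^2 + 6*k + 1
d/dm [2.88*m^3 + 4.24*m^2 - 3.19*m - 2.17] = 8.64*m^2 + 8.48*m - 3.19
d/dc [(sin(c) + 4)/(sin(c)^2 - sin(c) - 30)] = (-8*sin(c) + cos(c)^2 - 27)*cos(c)/(sin(c) + cos(c)^2 + 29)^2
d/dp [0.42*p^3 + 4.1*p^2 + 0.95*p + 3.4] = 1.26*p^2 + 8.2*p + 0.95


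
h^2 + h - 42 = (h - 6)*(h + 7)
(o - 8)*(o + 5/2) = o^2 - 11*o/2 - 20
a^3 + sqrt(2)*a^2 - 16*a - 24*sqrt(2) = (a - 3*sqrt(2))*(a + 2*sqrt(2))^2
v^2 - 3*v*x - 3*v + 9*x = (v - 3)*(v - 3*x)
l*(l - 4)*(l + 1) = l^3 - 3*l^2 - 4*l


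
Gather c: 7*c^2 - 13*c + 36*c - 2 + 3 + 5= 7*c^2 + 23*c + 6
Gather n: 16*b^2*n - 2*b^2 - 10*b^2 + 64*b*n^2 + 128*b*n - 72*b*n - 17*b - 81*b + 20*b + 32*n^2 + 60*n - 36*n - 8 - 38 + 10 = -12*b^2 - 78*b + n^2*(64*b + 32) + n*(16*b^2 + 56*b + 24) - 36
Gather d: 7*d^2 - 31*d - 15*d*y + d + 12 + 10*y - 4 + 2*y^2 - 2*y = 7*d^2 + d*(-15*y - 30) + 2*y^2 + 8*y + 8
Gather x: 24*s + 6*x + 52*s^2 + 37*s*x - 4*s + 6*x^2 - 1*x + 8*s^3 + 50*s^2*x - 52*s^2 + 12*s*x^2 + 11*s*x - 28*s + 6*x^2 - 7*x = 8*s^3 - 8*s + x^2*(12*s + 12) + x*(50*s^2 + 48*s - 2)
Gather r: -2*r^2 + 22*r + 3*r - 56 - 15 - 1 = -2*r^2 + 25*r - 72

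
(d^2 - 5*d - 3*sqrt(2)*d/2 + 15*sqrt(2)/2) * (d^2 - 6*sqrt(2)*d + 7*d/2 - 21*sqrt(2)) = d^4 - 15*sqrt(2)*d^3/2 - 3*d^3/2 + d^2/2 + 45*sqrt(2)*d^2/4 - 27*d + 525*sqrt(2)*d/4 - 315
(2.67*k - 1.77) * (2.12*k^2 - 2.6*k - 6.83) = 5.6604*k^3 - 10.6944*k^2 - 13.6341*k + 12.0891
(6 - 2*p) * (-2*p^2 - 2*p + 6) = 4*p^3 - 8*p^2 - 24*p + 36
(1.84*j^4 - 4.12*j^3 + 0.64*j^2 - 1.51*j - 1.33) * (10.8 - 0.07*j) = -0.1288*j^5 + 20.1604*j^4 - 44.5408*j^3 + 7.0177*j^2 - 16.2149*j - 14.364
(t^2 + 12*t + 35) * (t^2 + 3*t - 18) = t^4 + 15*t^3 + 53*t^2 - 111*t - 630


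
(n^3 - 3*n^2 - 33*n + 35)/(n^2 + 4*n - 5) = n - 7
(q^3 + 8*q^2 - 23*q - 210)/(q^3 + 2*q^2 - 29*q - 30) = (q + 7)/(q + 1)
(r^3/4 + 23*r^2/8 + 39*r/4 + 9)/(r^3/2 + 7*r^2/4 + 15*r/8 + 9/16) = 2*(r^2 + 10*r + 24)/(4*r^2 + 8*r + 3)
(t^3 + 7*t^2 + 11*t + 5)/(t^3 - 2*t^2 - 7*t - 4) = (t + 5)/(t - 4)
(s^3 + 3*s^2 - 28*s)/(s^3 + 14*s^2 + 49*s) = (s - 4)/(s + 7)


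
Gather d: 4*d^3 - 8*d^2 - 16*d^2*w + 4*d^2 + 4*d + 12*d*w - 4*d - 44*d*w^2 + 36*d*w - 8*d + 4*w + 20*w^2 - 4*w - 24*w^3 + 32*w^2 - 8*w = 4*d^3 + d^2*(-16*w - 4) + d*(-44*w^2 + 48*w - 8) - 24*w^3 + 52*w^2 - 8*w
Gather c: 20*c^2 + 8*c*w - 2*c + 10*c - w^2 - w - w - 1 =20*c^2 + c*(8*w + 8) - w^2 - 2*w - 1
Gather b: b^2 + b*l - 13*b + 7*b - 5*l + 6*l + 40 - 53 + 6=b^2 + b*(l - 6) + l - 7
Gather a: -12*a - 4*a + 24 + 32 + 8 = 64 - 16*a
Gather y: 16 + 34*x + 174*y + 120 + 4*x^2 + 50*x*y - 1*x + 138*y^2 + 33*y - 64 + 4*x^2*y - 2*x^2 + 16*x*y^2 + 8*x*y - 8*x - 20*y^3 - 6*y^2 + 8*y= 2*x^2 + 25*x - 20*y^3 + y^2*(16*x + 132) + y*(4*x^2 + 58*x + 215) + 72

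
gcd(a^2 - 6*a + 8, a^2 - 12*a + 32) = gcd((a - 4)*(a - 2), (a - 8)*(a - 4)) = a - 4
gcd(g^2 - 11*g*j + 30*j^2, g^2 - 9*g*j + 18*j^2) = g - 6*j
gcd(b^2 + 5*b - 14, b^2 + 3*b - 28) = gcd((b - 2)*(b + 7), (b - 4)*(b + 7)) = b + 7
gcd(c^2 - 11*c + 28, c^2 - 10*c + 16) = 1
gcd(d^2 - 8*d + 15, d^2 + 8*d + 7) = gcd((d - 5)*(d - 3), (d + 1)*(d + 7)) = 1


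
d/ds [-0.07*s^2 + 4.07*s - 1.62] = 4.07 - 0.14*s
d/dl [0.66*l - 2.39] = 0.660000000000000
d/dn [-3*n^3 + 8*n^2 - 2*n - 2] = -9*n^2 + 16*n - 2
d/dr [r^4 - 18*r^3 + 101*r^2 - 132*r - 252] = 4*r^3 - 54*r^2 + 202*r - 132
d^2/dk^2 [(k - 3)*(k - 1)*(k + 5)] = 6*k + 2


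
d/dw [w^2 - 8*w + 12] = 2*w - 8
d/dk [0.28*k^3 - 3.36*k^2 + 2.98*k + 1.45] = 0.84*k^2 - 6.72*k + 2.98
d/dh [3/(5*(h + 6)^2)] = -6/(5*(h + 6)^3)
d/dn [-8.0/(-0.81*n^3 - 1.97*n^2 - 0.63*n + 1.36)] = (-19.44*n^2 - 31.52*n - 5.04)/(0.81*n^3 + 1.97*n^2 + 0.63*n - 1.36)^2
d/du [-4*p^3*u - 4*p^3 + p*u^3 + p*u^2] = p*(-4*p^2 + 3*u^2 + 2*u)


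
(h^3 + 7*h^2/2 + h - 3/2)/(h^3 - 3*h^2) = (h^3 + 7*h^2/2 + h - 3/2)/(h^2*(h - 3))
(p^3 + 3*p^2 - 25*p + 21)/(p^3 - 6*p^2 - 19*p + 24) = (p^2 + 4*p - 21)/(p^2 - 5*p - 24)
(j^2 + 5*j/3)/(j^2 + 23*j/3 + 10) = j/(j + 6)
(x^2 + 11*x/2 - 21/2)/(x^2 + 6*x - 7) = (x - 3/2)/(x - 1)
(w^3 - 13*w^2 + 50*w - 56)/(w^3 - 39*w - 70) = (w^2 - 6*w + 8)/(w^2 + 7*w + 10)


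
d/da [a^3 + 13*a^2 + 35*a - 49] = 3*a^2 + 26*a + 35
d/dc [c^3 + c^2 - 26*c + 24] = 3*c^2 + 2*c - 26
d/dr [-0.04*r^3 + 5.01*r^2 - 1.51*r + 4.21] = -0.12*r^2 + 10.02*r - 1.51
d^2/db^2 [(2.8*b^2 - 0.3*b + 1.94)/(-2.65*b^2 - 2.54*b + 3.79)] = (41.9071*b^3 - 250.4727*b^2 - 60.27054*b - 138.663988)/(18.609625*b^6 + 53.51145*b^5 - 28.555605*b^4 - 136.675876*b^3 + 40.839903*b^2 + 109.454442*b - 54.439939)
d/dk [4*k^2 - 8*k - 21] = 8*k - 8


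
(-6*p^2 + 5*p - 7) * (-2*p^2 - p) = 12*p^4 - 4*p^3 + 9*p^2 + 7*p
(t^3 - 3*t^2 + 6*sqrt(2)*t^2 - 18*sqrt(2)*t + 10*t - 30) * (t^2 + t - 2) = t^5 - 2*t^4 + 6*sqrt(2)*t^4 - 12*sqrt(2)*t^3 + 5*t^3 - 30*sqrt(2)*t^2 - 14*t^2 - 50*t + 36*sqrt(2)*t + 60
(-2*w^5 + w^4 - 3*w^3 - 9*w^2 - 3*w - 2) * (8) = -16*w^5 + 8*w^4 - 24*w^3 - 72*w^2 - 24*w - 16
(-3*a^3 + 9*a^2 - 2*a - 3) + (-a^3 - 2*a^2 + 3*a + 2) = -4*a^3 + 7*a^2 + a - 1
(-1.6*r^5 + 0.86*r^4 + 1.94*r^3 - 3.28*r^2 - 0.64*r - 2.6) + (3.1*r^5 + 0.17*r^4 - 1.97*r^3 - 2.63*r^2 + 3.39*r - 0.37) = 1.5*r^5 + 1.03*r^4 - 0.03*r^3 - 5.91*r^2 + 2.75*r - 2.97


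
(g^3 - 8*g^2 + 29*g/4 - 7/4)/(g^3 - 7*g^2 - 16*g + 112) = (g^2 - g + 1/4)/(g^2 - 16)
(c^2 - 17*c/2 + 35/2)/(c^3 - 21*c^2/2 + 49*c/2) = (c - 5)/(c*(c - 7))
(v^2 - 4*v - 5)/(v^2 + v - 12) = (v^2 - 4*v - 5)/(v^2 + v - 12)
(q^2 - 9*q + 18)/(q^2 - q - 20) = (-q^2 + 9*q - 18)/(-q^2 + q + 20)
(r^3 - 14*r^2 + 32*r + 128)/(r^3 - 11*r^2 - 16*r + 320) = (r + 2)/(r + 5)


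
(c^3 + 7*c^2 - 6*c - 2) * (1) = c^3 + 7*c^2 - 6*c - 2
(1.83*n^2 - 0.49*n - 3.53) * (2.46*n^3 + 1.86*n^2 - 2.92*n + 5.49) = 4.5018*n^5 + 2.1984*n^4 - 14.9388*n^3 + 4.9117*n^2 + 7.6175*n - 19.3797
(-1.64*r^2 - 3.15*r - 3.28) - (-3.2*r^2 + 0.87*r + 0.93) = 1.56*r^2 - 4.02*r - 4.21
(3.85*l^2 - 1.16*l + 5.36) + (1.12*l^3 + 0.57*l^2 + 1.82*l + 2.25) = 1.12*l^3 + 4.42*l^2 + 0.66*l + 7.61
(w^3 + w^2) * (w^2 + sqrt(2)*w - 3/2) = w^5 + w^4 + sqrt(2)*w^4 - 3*w^3/2 + sqrt(2)*w^3 - 3*w^2/2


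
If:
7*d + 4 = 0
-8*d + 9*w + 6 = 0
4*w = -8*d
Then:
No Solution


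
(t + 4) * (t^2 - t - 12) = t^3 + 3*t^2 - 16*t - 48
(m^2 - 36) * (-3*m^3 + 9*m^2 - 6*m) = -3*m^5 + 9*m^4 + 102*m^3 - 324*m^2 + 216*m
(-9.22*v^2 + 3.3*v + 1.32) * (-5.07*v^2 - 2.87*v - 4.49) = 46.7454*v^4 + 9.7304*v^3 + 25.2344*v^2 - 18.6054*v - 5.9268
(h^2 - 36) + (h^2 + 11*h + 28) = 2*h^2 + 11*h - 8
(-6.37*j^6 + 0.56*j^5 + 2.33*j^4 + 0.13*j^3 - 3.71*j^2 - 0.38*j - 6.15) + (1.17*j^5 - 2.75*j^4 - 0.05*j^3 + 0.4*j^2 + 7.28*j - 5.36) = -6.37*j^6 + 1.73*j^5 - 0.42*j^4 + 0.08*j^3 - 3.31*j^2 + 6.9*j - 11.51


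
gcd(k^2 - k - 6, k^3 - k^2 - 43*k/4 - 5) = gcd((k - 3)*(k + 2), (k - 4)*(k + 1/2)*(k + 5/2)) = 1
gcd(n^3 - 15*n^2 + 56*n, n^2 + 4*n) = n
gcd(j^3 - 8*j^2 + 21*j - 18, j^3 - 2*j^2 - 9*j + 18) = j^2 - 5*j + 6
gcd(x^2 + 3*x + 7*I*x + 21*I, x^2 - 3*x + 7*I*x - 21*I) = x + 7*I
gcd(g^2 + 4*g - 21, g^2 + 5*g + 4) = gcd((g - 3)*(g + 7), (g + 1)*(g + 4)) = 1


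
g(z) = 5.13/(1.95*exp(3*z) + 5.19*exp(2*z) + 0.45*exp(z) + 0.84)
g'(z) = 5.13*(-5.85*exp(3*z) - 10.38*exp(2*z) - 0.45*exp(z))/(1.95*exp(3*z) + 5.19*exp(2*z) + 0.45*exp(z) + 0.84)^2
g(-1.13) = 3.22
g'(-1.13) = -2.88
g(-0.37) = 1.20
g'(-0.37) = -2.02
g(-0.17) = 0.84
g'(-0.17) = -1.56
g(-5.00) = 6.08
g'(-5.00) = -0.03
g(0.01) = 0.60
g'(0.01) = -1.18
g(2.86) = 0.00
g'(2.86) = -0.00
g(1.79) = 0.01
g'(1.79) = -0.02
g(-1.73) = 4.69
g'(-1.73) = -1.88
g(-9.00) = 6.11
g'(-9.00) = 0.00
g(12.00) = 0.00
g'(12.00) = 0.00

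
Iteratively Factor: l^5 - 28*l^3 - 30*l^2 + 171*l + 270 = (l + 2)*(l^4 - 2*l^3 - 24*l^2 + 18*l + 135) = (l + 2)*(l + 3)*(l^3 - 5*l^2 - 9*l + 45) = (l + 2)*(l + 3)^2*(l^2 - 8*l + 15) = (l - 5)*(l + 2)*(l + 3)^2*(l - 3)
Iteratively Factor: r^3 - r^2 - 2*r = (r + 1)*(r^2 - 2*r) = (r - 2)*(r + 1)*(r)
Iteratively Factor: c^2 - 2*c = (c)*(c - 2)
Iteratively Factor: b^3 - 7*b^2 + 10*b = (b)*(b^2 - 7*b + 10) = b*(b - 5)*(b - 2)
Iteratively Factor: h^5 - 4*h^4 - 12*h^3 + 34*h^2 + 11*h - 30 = (h - 2)*(h^4 - 2*h^3 - 16*h^2 + 2*h + 15) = (h - 2)*(h + 3)*(h^3 - 5*h^2 - h + 5) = (h - 2)*(h + 1)*(h + 3)*(h^2 - 6*h + 5) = (h - 2)*(h - 1)*(h + 1)*(h + 3)*(h - 5)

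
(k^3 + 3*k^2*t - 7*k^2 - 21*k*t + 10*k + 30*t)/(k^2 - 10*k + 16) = (k^2 + 3*k*t - 5*k - 15*t)/(k - 8)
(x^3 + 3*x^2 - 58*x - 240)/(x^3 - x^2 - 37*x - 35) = (x^2 - 2*x - 48)/(x^2 - 6*x - 7)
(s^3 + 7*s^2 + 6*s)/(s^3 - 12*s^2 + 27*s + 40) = s*(s + 6)/(s^2 - 13*s + 40)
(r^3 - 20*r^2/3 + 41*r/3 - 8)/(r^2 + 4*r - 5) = (r^2 - 17*r/3 + 8)/(r + 5)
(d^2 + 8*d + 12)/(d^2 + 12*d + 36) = (d + 2)/(d + 6)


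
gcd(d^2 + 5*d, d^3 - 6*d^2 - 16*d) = d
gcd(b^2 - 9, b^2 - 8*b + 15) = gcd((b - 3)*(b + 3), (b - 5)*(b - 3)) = b - 3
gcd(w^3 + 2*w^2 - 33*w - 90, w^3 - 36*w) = w - 6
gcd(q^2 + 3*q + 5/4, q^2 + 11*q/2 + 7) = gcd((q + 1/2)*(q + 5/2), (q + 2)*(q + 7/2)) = 1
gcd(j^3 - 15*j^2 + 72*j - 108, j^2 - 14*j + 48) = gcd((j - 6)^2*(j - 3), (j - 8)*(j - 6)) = j - 6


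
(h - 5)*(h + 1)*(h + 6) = h^3 + 2*h^2 - 29*h - 30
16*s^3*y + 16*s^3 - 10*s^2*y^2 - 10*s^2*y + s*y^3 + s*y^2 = (-8*s + y)*(-2*s + y)*(s*y + s)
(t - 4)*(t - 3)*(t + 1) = t^3 - 6*t^2 + 5*t + 12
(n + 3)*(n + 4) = n^2 + 7*n + 12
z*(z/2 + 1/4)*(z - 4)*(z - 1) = z^4/2 - 9*z^3/4 + 3*z^2/4 + z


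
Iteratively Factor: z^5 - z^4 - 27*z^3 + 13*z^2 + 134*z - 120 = (z - 5)*(z^4 + 4*z^3 - 7*z^2 - 22*z + 24) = (z - 5)*(z - 1)*(z^3 + 5*z^2 - 2*z - 24) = (z - 5)*(z - 1)*(z + 3)*(z^2 + 2*z - 8) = (z - 5)*(z - 1)*(z + 3)*(z + 4)*(z - 2)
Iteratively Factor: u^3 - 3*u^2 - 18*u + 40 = (u - 2)*(u^2 - u - 20) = (u - 5)*(u - 2)*(u + 4)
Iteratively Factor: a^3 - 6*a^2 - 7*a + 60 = (a - 4)*(a^2 - 2*a - 15) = (a - 4)*(a + 3)*(a - 5)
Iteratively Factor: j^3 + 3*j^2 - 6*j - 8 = (j + 1)*(j^2 + 2*j - 8) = (j - 2)*(j + 1)*(j + 4)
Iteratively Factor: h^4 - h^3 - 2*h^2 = (h - 2)*(h^3 + h^2) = h*(h - 2)*(h^2 + h) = h*(h - 2)*(h + 1)*(h)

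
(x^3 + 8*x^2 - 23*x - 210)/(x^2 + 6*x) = x + 2 - 35/x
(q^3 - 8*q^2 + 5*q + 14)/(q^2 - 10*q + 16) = (q^2 - 6*q - 7)/(q - 8)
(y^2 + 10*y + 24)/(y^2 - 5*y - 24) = (y^2 + 10*y + 24)/(y^2 - 5*y - 24)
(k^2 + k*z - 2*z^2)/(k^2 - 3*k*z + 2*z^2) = (-k - 2*z)/(-k + 2*z)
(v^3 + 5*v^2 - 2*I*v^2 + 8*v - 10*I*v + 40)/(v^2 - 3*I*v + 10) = (v^2 + v*(5 - 4*I) - 20*I)/(v - 5*I)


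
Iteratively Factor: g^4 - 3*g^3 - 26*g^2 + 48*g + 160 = (g + 2)*(g^3 - 5*g^2 - 16*g + 80) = (g - 4)*(g + 2)*(g^2 - g - 20) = (g - 4)*(g + 2)*(g + 4)*(g - 5)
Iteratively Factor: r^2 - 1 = (r - 1)*(r + 1)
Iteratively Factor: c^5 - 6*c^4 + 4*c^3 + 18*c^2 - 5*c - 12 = (c - 4)*(c^4 - 2*c^3 - 4*c^2 + 2*c + 3) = (c - 4)*(c - 3)*(c^3 + c^2 - c - 1) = (c - 4)*(c - 3)*(c - 1)*(c^2 + 2*c + 1) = (c - 4)*(c - 3)*(c - 1)*(c + 1)*(c + 1)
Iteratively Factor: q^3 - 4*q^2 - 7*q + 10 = (q - 1)*(q^2 - 3*q - 10) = (q - 1)*(q + 2)*(q - 5)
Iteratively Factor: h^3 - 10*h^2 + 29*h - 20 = (h - 5)*(h^2 - 5*h + 4) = (h - 5)*(h - 1)*(h - 4)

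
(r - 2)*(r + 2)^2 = r^3 + 2*r^2 - 4*r - 8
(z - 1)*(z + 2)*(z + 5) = z^3 + 6*z^2 + 3*z - 10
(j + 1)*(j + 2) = j^2 + 3*j + 2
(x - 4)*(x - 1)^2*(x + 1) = x^4 - 5*x^3 + 3*x^2 + 5*x - 4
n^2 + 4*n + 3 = (n + 1)*(n + 3)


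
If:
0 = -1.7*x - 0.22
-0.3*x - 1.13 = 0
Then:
No Solution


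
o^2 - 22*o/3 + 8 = (o - 6)*(o - 4/3)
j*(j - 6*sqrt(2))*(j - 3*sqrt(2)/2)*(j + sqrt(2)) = j^4 - 13*sqrt(2)*j^3/2 + 3*j^2 + 18*sqrt(2)*j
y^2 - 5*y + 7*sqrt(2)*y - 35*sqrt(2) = (y - 5)*(y + 7*sqrt(2))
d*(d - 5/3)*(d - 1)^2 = d^4 - 11*d^3/3 + 13*d^2/3 - 5*d/3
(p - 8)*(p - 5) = p^2 - 13*p + 40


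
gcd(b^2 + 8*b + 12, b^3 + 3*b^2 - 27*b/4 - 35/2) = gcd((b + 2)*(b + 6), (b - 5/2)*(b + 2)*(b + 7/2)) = b + 2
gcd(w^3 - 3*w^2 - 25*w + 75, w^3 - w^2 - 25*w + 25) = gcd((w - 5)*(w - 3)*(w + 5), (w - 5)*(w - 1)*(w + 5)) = w^2 - 25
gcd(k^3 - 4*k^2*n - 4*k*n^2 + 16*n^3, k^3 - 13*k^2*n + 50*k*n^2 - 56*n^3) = k^2 - 6*k*n + 8*n^2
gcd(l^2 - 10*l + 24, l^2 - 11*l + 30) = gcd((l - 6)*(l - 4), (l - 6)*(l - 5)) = l - 6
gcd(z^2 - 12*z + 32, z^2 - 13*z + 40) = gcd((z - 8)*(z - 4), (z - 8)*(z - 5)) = z - 8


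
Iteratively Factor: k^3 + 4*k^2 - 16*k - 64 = (k + 4)*(k^2 - 16) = (k - 4)*(k + 4)*(k + 4)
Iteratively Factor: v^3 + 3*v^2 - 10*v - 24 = (v + 4)*(v^2 - v - 6) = (v - 3)*(v + 4)*(v + 2)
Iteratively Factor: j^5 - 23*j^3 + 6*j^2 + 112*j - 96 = (j - 4)*(j^4 + 4*j^3 - 7*j^2 - 22*j + 24) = (j - 4)*(j - 2)*(j^3 + 6*j^2 + 5*j - 12) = (j - 4)*(j - 2)*(j - 1)*(j^2 + 7*j + 12) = (j - 4)*(j - 2)*(j - 1)*(j + 3)*(j + 4)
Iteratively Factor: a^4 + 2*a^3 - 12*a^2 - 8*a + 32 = (a + 4)*(a^3 - 2*a^2 - 4*a + 8) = (a - 2)*(a + 4)*(a^2 - 4) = (a - 2)^2*(a + 4)*(a + 2)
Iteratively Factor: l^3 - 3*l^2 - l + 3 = (l - 1)*(l^2 - 2*l - 3) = (l - 3)*(l - 1)*(l + 1)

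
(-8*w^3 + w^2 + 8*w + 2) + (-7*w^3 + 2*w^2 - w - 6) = -15*w^3 + 3*w^2 + 7*w - 4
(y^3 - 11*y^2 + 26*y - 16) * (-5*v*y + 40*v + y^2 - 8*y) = -5*v*y^4 + 95*v*y^3 - 570*v*y^2 + 1120*v*y - 640*v + y^5 - 19*y^4 + 114*y^3 - 224*y^2 + 128*y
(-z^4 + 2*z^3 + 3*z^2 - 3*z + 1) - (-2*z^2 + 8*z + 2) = -z^4 + 2*z^3 + 5*z^2 - 11*z - 1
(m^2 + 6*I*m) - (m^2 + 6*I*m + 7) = -7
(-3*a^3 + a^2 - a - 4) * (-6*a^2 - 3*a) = 18*a^5 + 3*a^4 + 3*a^3 + 27*a^2 + 12*a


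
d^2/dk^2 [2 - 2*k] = 0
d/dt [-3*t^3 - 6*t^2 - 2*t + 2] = -9*t^2 - 12*t - 2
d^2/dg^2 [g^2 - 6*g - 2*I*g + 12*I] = 2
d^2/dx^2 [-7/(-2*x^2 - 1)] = 28*(6*x^2 - 1)/(2*x^2 + 1)^3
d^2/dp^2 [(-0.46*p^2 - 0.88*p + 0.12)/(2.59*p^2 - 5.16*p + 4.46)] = (-24.101504*p^3 + 36.711696*p^2 + 51.369024*p - 55.1864)/(17.373979*p^6 - 103.841388*p^5 + 296.63529*p^4 - 495.01944*p^3 + 510.80826*p^2 - 307.921968*p + 88.716536)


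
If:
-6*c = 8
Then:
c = -4/3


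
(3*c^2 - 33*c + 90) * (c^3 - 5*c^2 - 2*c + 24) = 3*c^5 - 48*c^4 + 249*c^3 - 312*c^2 - 972*c + 2160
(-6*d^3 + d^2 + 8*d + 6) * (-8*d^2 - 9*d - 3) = 48*d^5 + 46*d^4 - 55*d^3 - 123*d^2 - 78*d - 18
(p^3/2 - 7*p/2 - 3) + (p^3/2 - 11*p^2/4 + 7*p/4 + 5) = p^3 - 11*p^2/4 - 7*p/4 + 2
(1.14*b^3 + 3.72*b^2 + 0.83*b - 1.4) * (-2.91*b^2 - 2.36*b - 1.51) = -3.3174*b^5 - 13.5156*b^4 - 12.9159*b^3 - 3.502*b^2 + 2.0507*b + 2.114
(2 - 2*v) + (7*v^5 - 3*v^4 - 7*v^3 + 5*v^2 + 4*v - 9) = 7*v^5 - 3*v^4 - 7*v^3 + 5*v^2 + 2*v - 7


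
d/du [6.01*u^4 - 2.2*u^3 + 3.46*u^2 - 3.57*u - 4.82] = 24.04*u^3 - 6.6*u^2 + 6.92*u - 3.57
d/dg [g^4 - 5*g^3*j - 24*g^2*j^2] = g*(4*g^2 - 15*g*j - 48*j^2)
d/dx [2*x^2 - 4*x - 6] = 4*x - 4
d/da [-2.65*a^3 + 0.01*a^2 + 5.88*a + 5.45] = -7.95*a^2 + 0.02*a + 5.88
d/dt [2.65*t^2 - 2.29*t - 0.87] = 5.3*t - 2.29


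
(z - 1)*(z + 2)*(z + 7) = z^3 + 8*z^2 + 5*z - 14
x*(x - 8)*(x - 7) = x^3 - 15*x^2 + 56*x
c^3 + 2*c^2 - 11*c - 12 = (c - 3)*(c + 1)*(c + 4)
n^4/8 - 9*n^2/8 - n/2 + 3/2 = (n/4 + 1/2)*(n/2 + 1)*(n - 3)*(n - 1)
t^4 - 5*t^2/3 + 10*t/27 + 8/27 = (t - 1)*(t - 2/3)*(t + 1/3)*(t + 4/3)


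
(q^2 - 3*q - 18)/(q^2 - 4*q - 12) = (q + 3)/(q + 2)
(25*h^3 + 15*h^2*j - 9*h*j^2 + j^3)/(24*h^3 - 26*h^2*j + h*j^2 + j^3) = (25*h^3 + 15*h^2*j - 9*h*j^2 + j^3)/(24*h^3 - 26*h^2*j + h*j^2 + j^3)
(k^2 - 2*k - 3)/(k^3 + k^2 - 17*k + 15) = (k + 1)/(k^2 + 4*k - 5)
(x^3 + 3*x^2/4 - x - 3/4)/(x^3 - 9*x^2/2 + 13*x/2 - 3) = (4*x^2 + 7*x + 3)/(2*(2*x^2 - 7*x + 6))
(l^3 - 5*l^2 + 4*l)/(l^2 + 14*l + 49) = l*(l^2 - 5*l + 4)/(l^2 + 14*l + 49)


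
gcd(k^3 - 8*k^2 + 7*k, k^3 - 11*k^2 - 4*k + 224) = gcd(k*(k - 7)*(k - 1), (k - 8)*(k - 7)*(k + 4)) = k - 7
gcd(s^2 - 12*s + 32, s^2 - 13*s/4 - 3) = s - 4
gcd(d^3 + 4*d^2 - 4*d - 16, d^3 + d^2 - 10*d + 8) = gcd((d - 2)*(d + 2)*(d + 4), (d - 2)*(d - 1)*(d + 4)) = d^2 + 2*d - 8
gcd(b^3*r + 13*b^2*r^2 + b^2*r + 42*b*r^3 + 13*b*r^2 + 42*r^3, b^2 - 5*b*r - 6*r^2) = 1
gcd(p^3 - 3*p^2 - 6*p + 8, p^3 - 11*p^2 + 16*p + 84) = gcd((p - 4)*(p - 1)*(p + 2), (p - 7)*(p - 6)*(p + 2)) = p + 2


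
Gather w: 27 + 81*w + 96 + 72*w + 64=153*w + 187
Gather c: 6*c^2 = 6*c^2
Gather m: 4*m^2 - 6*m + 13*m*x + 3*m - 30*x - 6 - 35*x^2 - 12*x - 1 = 4*m^2 + m*(13*x - 3) - 35*x^2 - 42*x - 7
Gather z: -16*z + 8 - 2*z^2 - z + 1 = -2*z^2 - 17*z + 9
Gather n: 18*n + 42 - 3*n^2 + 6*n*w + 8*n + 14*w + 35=-3*n^2 + n*(6*w + 26) + 14*w + 77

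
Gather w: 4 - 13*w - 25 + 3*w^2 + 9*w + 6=3*w^2 - 4*w - 15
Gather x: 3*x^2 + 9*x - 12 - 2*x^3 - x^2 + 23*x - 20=-2*x^3 + 2*x^2 + 32*x - 32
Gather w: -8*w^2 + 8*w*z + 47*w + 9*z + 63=-8*w^2 + w*(8*z + 47) + 9*z + 63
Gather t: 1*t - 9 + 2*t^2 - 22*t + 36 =2*t^2 - 21*t + 27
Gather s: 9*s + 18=9*s + 18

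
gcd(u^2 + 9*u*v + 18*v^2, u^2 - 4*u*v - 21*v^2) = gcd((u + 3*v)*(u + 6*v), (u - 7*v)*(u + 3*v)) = u + 3*v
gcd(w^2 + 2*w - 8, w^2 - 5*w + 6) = w - 2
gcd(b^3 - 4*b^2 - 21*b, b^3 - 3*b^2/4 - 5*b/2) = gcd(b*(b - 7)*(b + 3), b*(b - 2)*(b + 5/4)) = b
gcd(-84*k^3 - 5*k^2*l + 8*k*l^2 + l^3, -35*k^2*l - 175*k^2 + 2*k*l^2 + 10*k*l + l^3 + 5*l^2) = 7*k + l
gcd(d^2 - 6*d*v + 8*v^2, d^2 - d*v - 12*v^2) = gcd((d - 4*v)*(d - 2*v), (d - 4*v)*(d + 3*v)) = -d + 4*v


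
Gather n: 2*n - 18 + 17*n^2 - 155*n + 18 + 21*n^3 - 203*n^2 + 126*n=21*n^3 - 186*n^2 - 27*n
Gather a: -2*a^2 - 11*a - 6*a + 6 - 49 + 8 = -2*a^2 - 17*a - 35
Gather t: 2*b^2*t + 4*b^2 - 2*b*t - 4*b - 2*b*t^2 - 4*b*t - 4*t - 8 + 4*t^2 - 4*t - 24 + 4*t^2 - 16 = 4*b^2 - 4*b + t^2*(8 - 2*b) + t*(2*b^2 - 6*b - 8) - 48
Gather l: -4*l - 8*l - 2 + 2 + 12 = 12 - 12*l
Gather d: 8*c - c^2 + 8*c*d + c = -c^2 + 8*c*d + 9*c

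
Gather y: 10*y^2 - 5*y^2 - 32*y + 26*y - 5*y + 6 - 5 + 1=5*y^2 - 11*y + 2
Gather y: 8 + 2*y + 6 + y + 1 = 3*y + 15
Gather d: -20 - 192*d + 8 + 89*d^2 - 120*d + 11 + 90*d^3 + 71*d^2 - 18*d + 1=90*d^3 + 160*d^2 - 330*d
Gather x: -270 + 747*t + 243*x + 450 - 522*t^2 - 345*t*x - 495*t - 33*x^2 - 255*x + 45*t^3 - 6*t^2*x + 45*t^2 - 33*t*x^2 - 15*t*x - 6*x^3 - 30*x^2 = 45*t^3 - 477*t^2 + 252*t - 6*x^3 + x^2*(-33*t - 63) + x*(-6*t^2 - 360*t - 12) + 180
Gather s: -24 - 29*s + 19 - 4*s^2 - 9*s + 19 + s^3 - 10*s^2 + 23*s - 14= s^3 - 14*s^2 - 15*s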